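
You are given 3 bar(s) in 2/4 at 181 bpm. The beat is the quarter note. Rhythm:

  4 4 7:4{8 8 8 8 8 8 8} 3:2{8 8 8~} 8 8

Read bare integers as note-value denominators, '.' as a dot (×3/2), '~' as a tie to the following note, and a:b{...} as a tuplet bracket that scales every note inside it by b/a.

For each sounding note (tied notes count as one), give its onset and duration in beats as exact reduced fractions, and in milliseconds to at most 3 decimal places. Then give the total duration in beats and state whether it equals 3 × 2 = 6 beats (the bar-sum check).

1) 0.0ms=0b +331.492ms=1b
2) 331.492ms=1b +331.492ms=1b
3) 662.983ms=2b +94.712ms=2/7b
4) 757.695ms=16/7b +94.712ms=2/7b
5) 852.407ms=18/7b +94.712ms=2/7b
6) 947.119ms=20/7b +94.712ms=2/7b
7) 1041.831ms=22/7b +94.712ms=2/7b
8) 1136.543ms=24/7b +94.712ms=2/7b
9) 1231.255ms=26/7b +94.712ms=2/7b
10) 1325.967ms=4b +110.497ms=1/3b
11) 1436.464ms=13/3b +110.497ms=1/3b
12) 1546.961ms=14/3b +276.243ms=5/6b
13) 1823.204ms=11/2b +165.746ms=1/2b
Σ=6b of 6 (181bpm 2/4) — PASS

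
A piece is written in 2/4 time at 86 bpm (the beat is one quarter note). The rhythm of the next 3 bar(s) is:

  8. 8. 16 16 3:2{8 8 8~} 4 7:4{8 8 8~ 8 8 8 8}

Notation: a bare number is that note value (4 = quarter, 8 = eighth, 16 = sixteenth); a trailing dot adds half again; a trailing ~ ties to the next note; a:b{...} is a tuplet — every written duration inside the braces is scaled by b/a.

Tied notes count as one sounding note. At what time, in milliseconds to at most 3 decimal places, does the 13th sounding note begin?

note 13 onset = 40/7b = 3986.711ms

1. 0.0ms @ 0 + 523.256ms (3/4)
2. 523.256ms @ 3/4 + 523.256ms (3/4)
3. 1046.512ms @ 3/2 + 174.419ms (1/4)
4. 1220.93ms @ 7/4 + 174.419ms (1/4)
5. 1395.349ms @ 2 + 232.558ms (1/3)
6. 1627.907ms @ 7/3 + 232.558ms (1/3)
7. 1860.465ms @ 8/3 + 930.233ms (4/3)
8. 2790.698ms @ 4 + 199.336ms (2/7)
9. 2990.033ms @ 30/7 + 199.336ms (2/7)
10. 3189.369ms @ 32/7 + 398.671ms (4/7)
11. 3588.04ms @ 36/7 + 199.336ms (2/7)
12. 3787.375ms @ 38/7 + 199.336ms (2/7)
13. 3986.711ms @ 40/7 + 199.336ms (2/7)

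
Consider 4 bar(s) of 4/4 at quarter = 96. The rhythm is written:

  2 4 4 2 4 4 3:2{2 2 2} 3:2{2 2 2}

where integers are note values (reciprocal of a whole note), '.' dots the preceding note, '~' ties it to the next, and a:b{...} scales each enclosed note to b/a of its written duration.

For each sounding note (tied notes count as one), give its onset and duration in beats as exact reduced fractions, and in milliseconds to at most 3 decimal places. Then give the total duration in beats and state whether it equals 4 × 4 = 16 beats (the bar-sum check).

1) 0.0ms=0b +1250.0ms=2b
2) 1250.0ms=2b +625.0ms=1b
3) 1875.0ms=3b +625.0ms=1b
4) 2500.0ms=4b +1250.0ms=2b
5) 3750.0ms=6b +625.0ms=1b
6) 4375.0ms=7b +625.0ms=1b
7) 5000.0ms=8b +833.333ms=4/3b
8) 5833.333ms=28/3b +833.333ms=4/3b
9) 6666.667ms=32/3b +833.333ms=4/3b
10) 7500.0ms=12b +833.333ms=4/3b
11) 8333.333ms=40/3b +833.333ms=4/3b
12) 9166.667ms=44/3b +833.333ms=4/3b
Σ=16b of 16 (96bpm 4/4) — PASS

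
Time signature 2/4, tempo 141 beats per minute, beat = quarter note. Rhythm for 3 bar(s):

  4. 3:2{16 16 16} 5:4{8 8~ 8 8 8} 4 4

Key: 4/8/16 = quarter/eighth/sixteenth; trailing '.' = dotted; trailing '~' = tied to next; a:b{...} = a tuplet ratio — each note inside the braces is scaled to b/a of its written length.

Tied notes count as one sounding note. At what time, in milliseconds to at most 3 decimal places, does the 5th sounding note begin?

1. 0.0ms @ 0 + 638.298ms (3/2)
2. 638.298ms @ 3/2 + 70.922ms (1/6)
3. 709.22ms @ 5/3 + 70.922ms (1/6)
4. 780.142ms @ 11/6 + 70.922ms (1/6)
5. 851.064ms @ 2 + 170.213ms (2/5)
6. 1021.277ms @ 12/5 + 340.426ms (4/5)
7. 1361.702ms @ 16/5 + 170.213ms (2/5)
8. 1531.915ms @ 18/5 + 170.213ms (2/5)
9. 1702.128ms @ 4 + 425.532ms (1)
10. 2127.66ms @ 5 + 425.532ms (1)

note 5 onset = 2b = 851.064ms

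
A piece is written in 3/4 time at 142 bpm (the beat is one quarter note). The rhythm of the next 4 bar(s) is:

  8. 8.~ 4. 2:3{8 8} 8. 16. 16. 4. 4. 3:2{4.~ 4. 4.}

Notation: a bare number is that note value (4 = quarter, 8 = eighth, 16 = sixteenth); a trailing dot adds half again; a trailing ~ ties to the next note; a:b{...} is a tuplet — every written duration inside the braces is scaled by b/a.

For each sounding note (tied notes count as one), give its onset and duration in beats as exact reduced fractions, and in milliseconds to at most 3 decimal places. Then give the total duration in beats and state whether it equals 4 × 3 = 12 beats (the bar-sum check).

1) 0.0ms=0b +316.901ms=3/4b
2) 316.901ms=3/4b +950.704ms=9/4b
3) 1267.606ms=3b +316.901ms=3/4b
4) 1584.507ms=15/4b +316.901ms=3/4b
5) 1901.408ms=9/2b +316.901ms=3/4b
6) 2218.31ms=21/4b +158.451ms=3/8b
7) 2376.761ms=45/8b +158.451ms=3/8b
8) 2535.211ms=6b +633.803ms=3/2b
9) 3169.014ms=15/2b +633.803ms=3/2b
10) 3802.817ms=9b +845.07ms=2b
11) 4647.887ms=11b +422.535ms=1b
Σ=12b of 12 (142bpm 3/4) — PASS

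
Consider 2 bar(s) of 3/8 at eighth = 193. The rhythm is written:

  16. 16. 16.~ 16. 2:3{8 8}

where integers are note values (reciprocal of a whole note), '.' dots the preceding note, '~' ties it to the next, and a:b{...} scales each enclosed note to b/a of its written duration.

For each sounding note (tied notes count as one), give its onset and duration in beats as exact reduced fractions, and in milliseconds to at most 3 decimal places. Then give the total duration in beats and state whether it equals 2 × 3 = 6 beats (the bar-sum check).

1) 0.0ms=0b +233.161ms=3/4b
2) 233.161ms=3/4b +233.161ms=3/4b
3) 466.321ms=3/2b +466.321ms=3/2b
4) 932.642ms=3b +466.321ms=3/2b
5) 1398.964ms=9/2b +466.321ms=3/2b
Σ=6b of 6 (193bpm 3/8) — PASS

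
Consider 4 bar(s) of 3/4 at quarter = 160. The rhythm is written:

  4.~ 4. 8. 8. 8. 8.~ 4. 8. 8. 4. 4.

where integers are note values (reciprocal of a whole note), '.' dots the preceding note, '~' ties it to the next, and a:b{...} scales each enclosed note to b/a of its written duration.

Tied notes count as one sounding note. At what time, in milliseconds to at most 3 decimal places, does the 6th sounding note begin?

note 6 onset = 15/2b = 2812.5ms

1. 0.0ms @ 0 + 1125.0ms (3)
2. 1125.0ms @ 3 + 281.25ms (3/4)
3. 1406.25ms @ 15/4 + 281.25ms (3/4)
4. 1687.5ms @ 9/2 + 281.25ms (3/4)
5. 1968.75ms @ 21/4 + 843.75ms (9/4)
6. 2812.5ms @ 15/2 + 281.25ms (3/4)
7. 3093.75ms @ 33/4 + 281.25ms (3/4)
8. 3375.0ms @ 9 + 562.5ms (3/2)
9. 3937.5ms @ 21/2 + 562.5ms (3/2)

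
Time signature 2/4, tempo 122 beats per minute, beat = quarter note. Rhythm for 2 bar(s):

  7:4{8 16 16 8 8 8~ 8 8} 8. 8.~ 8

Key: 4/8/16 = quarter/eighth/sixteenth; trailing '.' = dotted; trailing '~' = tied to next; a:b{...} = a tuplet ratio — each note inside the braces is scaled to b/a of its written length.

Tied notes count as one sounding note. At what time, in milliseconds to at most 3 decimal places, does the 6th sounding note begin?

1. 0.0ms @ 0 + 140.515ms (2/7)
2. 140.515ms @ 2/7 + 70.258ms (1/7)
3. 210.773ms @ 3/7 + 70.258ms (1/7)
4. 281.03ms @ 4/7 + 140.515ms (2/7)
5. 421.546ms @ 6/7 + 140.515ms (2/7)
6. 562.061ms @ 8/7 + 281.03ms (4/7)
7. 843.091ms @ 12/7 + 140.515ms (2/7)
8. 983.607ms @ 2 + 368.852ms (3/4)
9. 1352.459ms @ 11/4 + 614.754ms (5/4)

note 6 onset = 8/7b = 562.061ms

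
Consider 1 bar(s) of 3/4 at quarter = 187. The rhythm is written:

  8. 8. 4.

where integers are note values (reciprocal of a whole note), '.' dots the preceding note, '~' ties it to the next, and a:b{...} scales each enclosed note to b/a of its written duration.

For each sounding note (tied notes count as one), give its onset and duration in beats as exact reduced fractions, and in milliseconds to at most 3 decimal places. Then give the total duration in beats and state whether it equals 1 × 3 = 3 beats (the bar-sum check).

1) 0.0ms=0b +240.642ms=3/4b
2) 240.642ms=3/4b +240.642ms=3/4b
3) 481.283ms=3/2b +481.283ms=3/2b
Σ=3b of 3 (187bpm 3/4) — PASS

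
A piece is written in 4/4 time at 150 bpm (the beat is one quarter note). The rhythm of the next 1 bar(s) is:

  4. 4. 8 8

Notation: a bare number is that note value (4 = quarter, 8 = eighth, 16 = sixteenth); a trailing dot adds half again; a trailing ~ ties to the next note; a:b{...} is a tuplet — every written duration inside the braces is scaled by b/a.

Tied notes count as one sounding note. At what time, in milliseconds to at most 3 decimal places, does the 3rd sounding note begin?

1. 0.0ms @ 0 + 600.0ms (3/2)
2. 600.0ms @ 3/2 + 600.0ms (3/2)
3. 1200.0ms @ 3 + 200.0ms (1/2)
4. 1400.0ms @ 7/2 + 200.0ms (1/2)

note 3 onset = 3b = 1200.0ms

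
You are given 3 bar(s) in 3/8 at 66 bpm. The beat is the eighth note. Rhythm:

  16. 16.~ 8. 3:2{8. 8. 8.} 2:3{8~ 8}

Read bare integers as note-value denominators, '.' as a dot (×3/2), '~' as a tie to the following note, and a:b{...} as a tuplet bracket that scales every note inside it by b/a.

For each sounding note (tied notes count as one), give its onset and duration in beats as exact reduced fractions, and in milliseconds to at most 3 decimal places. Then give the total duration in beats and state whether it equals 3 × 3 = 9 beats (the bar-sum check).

1) 0.0ms=0b +681.818ms=3/4b
2) 681.818ms=3/4b +2045.455ms=9/4b
3) 2727.273ms=3b +909.091ms=1b
4) 3636.364ms=4b +909.091ms=1b
5) 4545.455ms=5b +909.091ms=1b
6) 5454.545ms=6b +2727.273ms=3b
Σ=9b of 9 (66bpm 3/8) — PASS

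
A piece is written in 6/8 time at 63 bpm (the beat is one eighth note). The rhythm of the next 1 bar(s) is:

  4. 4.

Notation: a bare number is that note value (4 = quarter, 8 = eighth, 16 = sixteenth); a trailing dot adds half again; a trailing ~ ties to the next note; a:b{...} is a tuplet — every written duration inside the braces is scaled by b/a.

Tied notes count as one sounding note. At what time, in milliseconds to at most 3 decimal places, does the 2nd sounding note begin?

note 2 onset = 3b = 2857.143ms

1. 0.0ms @ 0 + 2857.143ms (3)
2. 2857.143ms @ 3 + 2857.143ms (3)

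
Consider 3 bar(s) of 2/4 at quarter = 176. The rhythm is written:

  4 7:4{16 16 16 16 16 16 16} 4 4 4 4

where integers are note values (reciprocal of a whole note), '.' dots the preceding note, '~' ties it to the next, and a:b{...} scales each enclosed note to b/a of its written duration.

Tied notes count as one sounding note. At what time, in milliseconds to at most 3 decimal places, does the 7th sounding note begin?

note 7 onset = 12/7b = 584.416ms

1. 0.0ms @ 0 + 340.909ms (1)
2. 340.909ms @ 1 + 48.701ms (1/7)
3. 389.61ms @ 8/7 + 48.701ms (1/7)
4. 438.312ms @ 9/7 + 48.701ms (1/7)
5. 487.013ms @ 10/7 + 48.701ms (1/7)
6. 535.714ms @ 11/7 + 48.701ms (1/7)
7. 584.416ms @ 12/7 + 48.701ms (1/7)
8. 633.117ms @ 13/7 + 48.701ms (1/7)
9. 681.818ms @ 2 + 340.909ms (1)
10. 1022.727ms @ 3 + 340.909ms (1)
11. 1363.636ms @ 4 + 340.909ms (1)
12. 1704.545ms @ 5 + 340.909ms (1)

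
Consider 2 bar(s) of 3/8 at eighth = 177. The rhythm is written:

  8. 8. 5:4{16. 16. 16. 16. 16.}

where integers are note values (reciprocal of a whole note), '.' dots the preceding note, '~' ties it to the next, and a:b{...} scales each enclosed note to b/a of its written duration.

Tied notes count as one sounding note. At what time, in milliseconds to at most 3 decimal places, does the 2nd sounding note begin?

1. 0.0ms @ 0 + 508.475ms (3/2)
2. 508.475ms @ 3/2 + 508.475ms (3/2)
3. 1016.949ms @ 3 + 203.39ms (3/5)
4. 1220.339ms @ 18/5 + 203.39ms (3/5)
5. 1423.729ms @ 21/5 + 203.39ms (3/5)
6. 1627.119ms @ 24/5 + 203.39ms (3/5)
7. 1830.508ms @ 27/5 + 203.39ms (3/5)

note 2 onset = 3/2b = 508.475ms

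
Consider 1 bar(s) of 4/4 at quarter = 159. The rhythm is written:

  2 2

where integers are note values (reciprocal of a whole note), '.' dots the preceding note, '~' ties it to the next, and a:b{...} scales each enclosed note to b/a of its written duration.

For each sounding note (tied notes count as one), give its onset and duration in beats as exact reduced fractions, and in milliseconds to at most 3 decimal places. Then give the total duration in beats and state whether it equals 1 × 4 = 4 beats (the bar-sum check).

1) 0.0ms=0b +754.717ms=2b
2) 754.717ms=2b +754.717ms=2b
Σ=4b of 4 (159bpm 4/4) — PASS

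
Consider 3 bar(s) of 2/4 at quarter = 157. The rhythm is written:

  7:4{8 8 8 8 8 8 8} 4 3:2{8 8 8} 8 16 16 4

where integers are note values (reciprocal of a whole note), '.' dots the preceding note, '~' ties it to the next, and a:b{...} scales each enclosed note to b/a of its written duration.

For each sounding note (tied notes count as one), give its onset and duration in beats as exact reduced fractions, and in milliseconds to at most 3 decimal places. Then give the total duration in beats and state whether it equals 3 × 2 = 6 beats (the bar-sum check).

1) 0.0ms=0b +109.19ms=2/7b
2) 109.19ms=2/7b +109.19ms=2/7b
3) 218.38ms=4/7b +109.19ms=2/7b
4) 327.571ms=6/7b +109.19ms=2/7b
5) 436.761ms=8/7b +109.19ms=2/7b
6) 545.951ms=10/7b +109.19ms=2/7b
7) 655.141ms=12/7b +109.19ms=2/7b
8) 764.331ms=2b +382.166ms=1b
9) 1146.497ms=3b +127.389ms=1/3b
10) 1273.885ms=10/3b +127.389ms=1/3b
11) 1401.274ms=11/3b +127.389ms=1/3b
12) 1528.662ms=4b +191.083ms=1/2b
13) 1719.745ms=9/2b +95.541ms=1/4b
14) 1815.287ms=19/4b +95.541ms=1/4b
15) 1910.828ms=5b +382.166ms=1b
Σ=6b of 6 (157bpm 2/4) — PASS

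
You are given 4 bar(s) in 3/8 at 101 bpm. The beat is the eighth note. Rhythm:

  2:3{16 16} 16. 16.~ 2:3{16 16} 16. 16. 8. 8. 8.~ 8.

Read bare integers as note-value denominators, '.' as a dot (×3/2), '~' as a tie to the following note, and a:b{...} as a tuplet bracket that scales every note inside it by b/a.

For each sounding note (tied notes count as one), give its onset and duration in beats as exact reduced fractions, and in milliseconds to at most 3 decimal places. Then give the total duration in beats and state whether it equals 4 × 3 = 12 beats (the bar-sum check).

1) 0.0ms=0b +445.545ms=3/4b
2) 445.545ms=3/4b +445.545ms=3/4b
3) 891.089ms=3/2b +445.545ms=3/4b
4) 1336.634ms=9/4b +891.089ms=3/2b
5) 2227.723ms=15/4b +445.545ms=3/4b
6) 2673.267ms=9/2b +445.545ms=3/4b
7) 3118.812ms=21/4b +445.545ms=3/4b
8) 3564.356ms=6b +891.089ms=3/2b
9) 4455.446ms=15/2b +891.089ms=3/2b
10) 5346.535ms=9b +1782.178ms=3b
Σ=12b of 12 (101bpm 3/8) — PASS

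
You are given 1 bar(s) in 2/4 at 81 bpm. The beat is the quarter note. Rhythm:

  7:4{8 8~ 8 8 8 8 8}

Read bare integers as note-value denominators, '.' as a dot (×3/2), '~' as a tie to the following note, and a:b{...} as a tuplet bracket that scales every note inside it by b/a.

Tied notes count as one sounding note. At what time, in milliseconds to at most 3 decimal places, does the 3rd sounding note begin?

1. 0.0ms @ 0 + 211.64ms (2/7)
2. 211.64ms @ 2/7 + 423.28ms (4/7)
3. 634.921ms @ 6/7 + 211.64ms (2/7)
4. 846.561ms @ 8/7 + 211.64ms (2/7)
5. 1058.201ms @ 10/7 + 211.64ms (2/7)
6. 1269.841ms @ 12/7 + 211.64ms (2/7)

note 3 onset = 6/7b = 634.921ms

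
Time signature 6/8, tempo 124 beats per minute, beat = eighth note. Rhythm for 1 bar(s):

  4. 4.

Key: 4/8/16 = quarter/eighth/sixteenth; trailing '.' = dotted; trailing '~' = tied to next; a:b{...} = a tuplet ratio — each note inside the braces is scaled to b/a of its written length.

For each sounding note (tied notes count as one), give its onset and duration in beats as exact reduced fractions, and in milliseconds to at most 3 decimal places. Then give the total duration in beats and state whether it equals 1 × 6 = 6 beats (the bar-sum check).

1) 0.0ms=0b +1451.613ms=3b
2) 1451.613ms=3b +1451.613ms=3b
Σ=6b of 6 (124bpm 6/8) — PASS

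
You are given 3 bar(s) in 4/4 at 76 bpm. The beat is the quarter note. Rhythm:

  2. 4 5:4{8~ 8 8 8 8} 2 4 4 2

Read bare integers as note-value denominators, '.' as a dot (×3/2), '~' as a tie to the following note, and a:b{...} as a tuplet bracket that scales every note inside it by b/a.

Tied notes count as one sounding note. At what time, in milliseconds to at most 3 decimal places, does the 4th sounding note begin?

1. 0.0ms @ 0 + 2368.421ms (3)
2. 2368.421ms @ 3 + 789.474ms (1)
3. 3157.895ms @ 4 + 631.579ms (4/5)
4. 3789.474ms @ 24/5 + 315.789ms (2/5)
5. 4105.263ms @ 26/5 + 315.789ms (2/5)
6. 4421.053ms @ 28/5 + 315.789ms (2/5)
7. 4736.842ms @ 6 + 1578.947ms (2)
8. 6315.789ms @ 8 + 789.474ms (1)
9. 7105.263ms @ 9 + 789.474ms (1)
10. 7894.737ms @ 10 + 1578.947ms (2)

note 4 onset = 24/5b = 3789.474ms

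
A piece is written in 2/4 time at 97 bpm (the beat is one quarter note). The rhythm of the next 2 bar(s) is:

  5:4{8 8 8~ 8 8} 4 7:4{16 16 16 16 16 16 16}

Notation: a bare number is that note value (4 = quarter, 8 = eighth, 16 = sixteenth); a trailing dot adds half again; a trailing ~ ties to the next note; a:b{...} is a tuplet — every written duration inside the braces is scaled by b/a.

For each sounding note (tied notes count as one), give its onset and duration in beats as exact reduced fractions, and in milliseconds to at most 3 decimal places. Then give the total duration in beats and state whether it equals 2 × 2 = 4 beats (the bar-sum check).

1) 0.0ms=0b +247.423ms=2/5b
2) 247.423ms=2/5b +247.423ms=2/5b
3) 494.845ms=4/5b +494.845ms=4/5b
4) 989.691ms=8/5b +247.423ms=2/5b
5) 1237.113ms=2b +618.557ms=1b
6) 1855.67ms=3b +88.365ms=1/7b
7) 1944.035ms=22/7b +88.365ms=1/7b
8) 2032.401ms=23/7b +88.365ms=1/7b
9) 2120.766ms=24/7b +88.365ms=1/7b
10) 2209.131ms=25/7b +88.365ms=1/7b
11) 2297.496ms=26/7b +88.365ms=1/7b
12) 2385.862ms=27/7b +88.365ms=1/7b
Σ=4b of 4 (97bpm 2/4) — PASS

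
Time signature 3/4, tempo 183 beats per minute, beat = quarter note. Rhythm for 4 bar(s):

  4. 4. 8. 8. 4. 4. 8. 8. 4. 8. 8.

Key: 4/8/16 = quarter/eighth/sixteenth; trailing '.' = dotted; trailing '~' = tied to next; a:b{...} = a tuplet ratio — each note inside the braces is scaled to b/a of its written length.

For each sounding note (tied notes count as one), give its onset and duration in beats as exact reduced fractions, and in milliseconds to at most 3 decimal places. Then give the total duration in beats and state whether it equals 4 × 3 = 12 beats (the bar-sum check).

1) 0.0ms=0b +491.803ms=3/2b
2) 491.803ms=3/2b +491.803ms=3/2b
3) 983.607ms=3b +245.902ms=3/4b
4) 1229.508ms=15/4b +245.902ms=3/4b
5) 1475.41ms=9/2b +491.803ms=3/2b
6) 1967.213ms=6b +491.803ms=3/2b
7) 2459.016ms=15/2b +245.902ms=3/4b
8) 2704.918ms=33/4b +245.902ms=3/4b
9) 2950.82ms=9b +491.803ms=3/2b
10) 3442.623ms=21/2b +245.902ms=3/4b
11) 3688.525ms=45/4b +245.902ms=3/4b
Σ=12b of 12 (183bpm 3/4) — PASS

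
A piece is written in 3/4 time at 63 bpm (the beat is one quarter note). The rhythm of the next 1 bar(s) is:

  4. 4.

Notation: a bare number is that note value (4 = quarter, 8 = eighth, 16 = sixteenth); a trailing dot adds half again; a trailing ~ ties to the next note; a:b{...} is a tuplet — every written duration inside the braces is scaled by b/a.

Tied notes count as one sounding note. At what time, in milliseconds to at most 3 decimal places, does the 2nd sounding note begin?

1. 0.0ms @ 0 + 1428.571ms (3/2)
2. 1428.571ms @ 3/2 + 1428.571ms (3/2)

note 2 onset = 3/2b = 1428.571ms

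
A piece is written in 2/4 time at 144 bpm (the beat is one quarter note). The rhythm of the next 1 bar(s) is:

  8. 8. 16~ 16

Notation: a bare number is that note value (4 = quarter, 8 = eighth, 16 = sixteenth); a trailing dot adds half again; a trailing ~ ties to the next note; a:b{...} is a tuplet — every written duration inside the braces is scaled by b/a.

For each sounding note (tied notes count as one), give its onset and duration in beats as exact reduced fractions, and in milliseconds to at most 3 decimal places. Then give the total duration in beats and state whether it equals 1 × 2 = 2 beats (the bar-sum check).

1) 0.0ms=0b +312.5ms=3/4b
2) 312.5ms=3/4b +312.5ms=3/4b
3) 625.0ms=3/2b +208.333ms=1/2b
Σ=2b of 2 (144bpm 2/4) — PASS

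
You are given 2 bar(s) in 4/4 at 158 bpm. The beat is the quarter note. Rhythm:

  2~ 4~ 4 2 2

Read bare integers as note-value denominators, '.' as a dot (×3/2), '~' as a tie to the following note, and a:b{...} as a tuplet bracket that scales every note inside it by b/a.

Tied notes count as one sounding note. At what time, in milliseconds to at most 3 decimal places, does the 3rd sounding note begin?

note 3 onset = 6b = 2278.481ms

1. 0.0ms @ 0 + 1518.987ms (4)
2. 1518.987ms @ 4 + 759.494ms (2)
3. 2278.481ms @ 6 + 759.494ms (2)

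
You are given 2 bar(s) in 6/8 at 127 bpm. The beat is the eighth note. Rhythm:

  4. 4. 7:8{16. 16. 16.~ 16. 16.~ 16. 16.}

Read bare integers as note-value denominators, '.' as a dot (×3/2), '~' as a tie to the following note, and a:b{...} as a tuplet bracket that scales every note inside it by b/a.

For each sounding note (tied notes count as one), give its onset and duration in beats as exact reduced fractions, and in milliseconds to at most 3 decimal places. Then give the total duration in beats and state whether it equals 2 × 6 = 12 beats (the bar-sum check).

1) 0.0ms=0b +1417.323ms=3b
2) 1417.323ms=3b +1417.323ms=3b
3) 2834.646ms=6b +404.949ms=6/7b
4) 3239.595ms=48/7b +404.949ms=6/7b
5) 3644.544ms=54/7b +809.899ms=12/7b
6) 4454.443ms=66/7b +809.899ms=12/7b
7) 5264.342ms=78/7b +404.949ms=6/7b
Σ=12b of 12 (127bpm 6/8) — PASS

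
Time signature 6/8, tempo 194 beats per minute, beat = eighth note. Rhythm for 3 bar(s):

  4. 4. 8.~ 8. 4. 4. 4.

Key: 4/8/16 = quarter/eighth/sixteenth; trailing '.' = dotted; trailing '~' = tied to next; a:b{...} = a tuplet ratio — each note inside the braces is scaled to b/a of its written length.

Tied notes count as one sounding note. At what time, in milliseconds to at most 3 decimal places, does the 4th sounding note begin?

note 4 onset = 9b = 2783.505ms

1. 0.0ms @ 0 + 927.835ms (3)
2. 927.835ms @ 3 + 927.835ms (3)
3. 1855.67ms @ 6 + 927.835ms (3)
4. 2783.505ms @ 9 + 927.835ms (3)
5. 3711.34ms @ 12 + 927.835ms (3)
6. 4639.175ms @ 15 + 927.835ms (3)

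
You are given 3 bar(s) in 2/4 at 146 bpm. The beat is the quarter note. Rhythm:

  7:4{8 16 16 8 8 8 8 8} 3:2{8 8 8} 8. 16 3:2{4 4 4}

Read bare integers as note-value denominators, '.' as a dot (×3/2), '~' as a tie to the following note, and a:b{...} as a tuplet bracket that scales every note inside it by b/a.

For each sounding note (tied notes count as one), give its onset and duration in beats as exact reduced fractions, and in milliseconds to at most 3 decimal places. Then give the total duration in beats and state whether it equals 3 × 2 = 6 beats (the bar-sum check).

1) 0.0ms=0b +117.417ms=2/7b
2) 117.417ms=2/7b +58.708ms=1/7b
3) 176.125ms=3/7b +58.708ms=1/7b
4) 234.834ms=4/7b +117.417ms=2/7b
5) 352.25ms=6/7b +117.417ms=2/7b
6) 469.667ms=8/7b +117.417ms=2/7b
7) 587.084ms=10/7b +117.417ms=2/7b
8) 704.501ms=12/7b +117.417ms=2/7b
9) 821.918ms=2b +136.986ms=1/3b
10) 958.904ms=7/3b +136.986ms=1/3b
11) 1095.89ms=8/3b +136.986ms=1/3b
12) 1232.877ms=3b +308.219ms=3/4b
13) 1541.096ms=15/4b +102.74ms=1/4b
14) 1643.836ms=4b +273.973ms=2/3b
15) 1917.808ms=14/3b +273.973ms=2/3b
16) 2191.781ms=16/3b +273.973ms=2/3b
Σ=6b of 6 (146bpm 2/4) — PASS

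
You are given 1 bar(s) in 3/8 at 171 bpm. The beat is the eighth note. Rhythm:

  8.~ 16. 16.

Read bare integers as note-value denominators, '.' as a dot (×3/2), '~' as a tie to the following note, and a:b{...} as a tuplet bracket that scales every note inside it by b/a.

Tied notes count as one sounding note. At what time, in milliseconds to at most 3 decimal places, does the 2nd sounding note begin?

note 2 onset = 9/4b = 789.474ms

1. 0.0ms @ 0 + 789.474ms (9/4)
2. 789.474ms @ 9/4 + 263.158ms (3/4)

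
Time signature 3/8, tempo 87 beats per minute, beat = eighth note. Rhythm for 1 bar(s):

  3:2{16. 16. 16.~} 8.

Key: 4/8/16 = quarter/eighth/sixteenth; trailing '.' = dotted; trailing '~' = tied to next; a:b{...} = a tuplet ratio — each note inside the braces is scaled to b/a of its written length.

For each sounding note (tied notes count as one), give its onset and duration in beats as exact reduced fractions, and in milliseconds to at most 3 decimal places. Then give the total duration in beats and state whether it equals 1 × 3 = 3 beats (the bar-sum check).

1) 0.0ms=0b +344.828ms=1/2b
2) 344.828ms=1/2b +344.828ms=1/2b
3) 689.655ms=1b +1379.31ms=2b
Σ=3b of 3 (87bpm 3/8) — PASS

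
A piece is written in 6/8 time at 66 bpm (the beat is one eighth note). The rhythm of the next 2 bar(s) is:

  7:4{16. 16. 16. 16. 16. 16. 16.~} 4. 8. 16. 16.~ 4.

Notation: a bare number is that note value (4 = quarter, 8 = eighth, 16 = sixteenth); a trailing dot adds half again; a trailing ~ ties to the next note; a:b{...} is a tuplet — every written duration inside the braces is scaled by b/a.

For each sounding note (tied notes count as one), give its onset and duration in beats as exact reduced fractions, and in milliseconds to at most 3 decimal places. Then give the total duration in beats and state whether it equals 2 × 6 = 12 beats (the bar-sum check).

1) 0.0ms=0b +389.61ms=3/7b
2) 389.61ms=3/7b +389.61ms=3/7b
3) 779.221ms=6/7b +389.61ms=3/7b
4) 1168.831ms=9/7b +389.61ms=3/7b
5) 1558.442ms=12/7b +389.61ms=3/7b
6) 1948.052ms=15/7b +389.61ms=3/7b
7) 2337.662ms=18/7b +3116.883ms=24/7b
8) 5454.545ms=6b +1363.636ms=3/2b
9) 6818.182ms=15/2b +681.818ms=3/4b
10) 7500.0ms=33/4b +3409.091ms=15/4b
Σ=12b of 12 (66bpm 6/8) — PASS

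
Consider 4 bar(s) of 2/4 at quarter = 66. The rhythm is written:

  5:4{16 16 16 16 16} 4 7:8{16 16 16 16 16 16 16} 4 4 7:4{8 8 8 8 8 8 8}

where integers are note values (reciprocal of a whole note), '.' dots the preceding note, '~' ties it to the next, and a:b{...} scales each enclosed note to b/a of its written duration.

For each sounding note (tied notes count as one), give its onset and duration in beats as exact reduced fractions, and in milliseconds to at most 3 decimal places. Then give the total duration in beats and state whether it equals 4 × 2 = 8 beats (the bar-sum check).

1) 0.0ms=0b +181.818ms=1/5b
2) 181.818ms=1/5b +181.818ms=1/5b
3) 363.636ms=2/5b +181.818ms=1/5b
4) 545.455ms=3/5b +181.818ms=1/5b
5) 727.273ms=4/5b +181.818ms=1/5b
6) 909.091ms=1b +909.091ms=1b
7) 1818.182ms=2b +259.74ms=2/7b
8) 2077.922ms=16/7b +259.74ms=2/7b
9) 2337.662ms=18/7b +259.74ms=2/7b
10) 2597.403ms=20/7b +259.74ms=2/7b
11) 2857.143ms=22/7b +259.74ms=2/7b
12) 3116.883ms=24/7b +259.74ms=2/7b
13) 3376.623ms=26/7b +259.74ms=2/7b
14) 3636.364ms=4b +909.091ms=1b
15) 4545.455ms=5b +909.091ms=1b
16) 5454.545ms=6b +259.74ms=2/7b
17) 5714.286ms=44/7b +259.74ms=2/7b
18) 5974.026ms=46/7b +259.74ms=2/7b
19) 6233.766ms=48/7b +259.74ms=2/7b
20) 6493.506ms=50/7b +259.74ms=2/7b
21) 6753.247ms=52/7b +259.74ms=2/7b
22) 7012.987ms=54/7b +259.74ms=2/7b
Σ=8b of 8 (66bpm 2/4) — PASS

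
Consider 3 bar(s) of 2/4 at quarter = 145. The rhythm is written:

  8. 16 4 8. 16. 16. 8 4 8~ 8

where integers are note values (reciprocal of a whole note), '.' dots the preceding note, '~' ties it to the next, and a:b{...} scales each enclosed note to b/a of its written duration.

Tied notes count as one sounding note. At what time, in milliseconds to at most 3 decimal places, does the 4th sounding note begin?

1. 0.0ms @ 0 + 310.345ms (3/4)
2. 310.345ms @ 3/4 + 103.448ms (1/4)
3. 413.793ms @ 1 + 413.793ms (1)
4. 827.586ms @ 2 + 310.345ms (3/4)
5. 1137.931ms @ 11/4 + 155.172ms (3/8)
6. 1293.103ms @ 25/8 + 155.172ms (3/8)
7. 1448.276ms @ 7/2 + 206.897ms (1/2)
8. 1655.172ms @ 4 + 413.793ms (1)
9. 2068.966ms @ 5 + 413.793ms (1)

note 4 onset = 2b = 827.586ms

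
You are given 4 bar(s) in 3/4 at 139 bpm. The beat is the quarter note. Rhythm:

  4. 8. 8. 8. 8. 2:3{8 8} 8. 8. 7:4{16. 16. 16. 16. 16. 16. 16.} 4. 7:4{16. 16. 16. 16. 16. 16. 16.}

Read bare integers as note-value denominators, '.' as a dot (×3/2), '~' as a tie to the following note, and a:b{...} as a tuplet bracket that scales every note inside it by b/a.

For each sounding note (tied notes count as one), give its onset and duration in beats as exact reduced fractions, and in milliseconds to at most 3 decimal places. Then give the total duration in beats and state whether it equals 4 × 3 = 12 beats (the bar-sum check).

1) 0.0ms=0b +647.482ms=3/2b
2) 647.482ms=3/2b +323.741ms=3/4b
3) 971.223ms=9/4b +323.741ms=3/4b
4) 1294.964ms=3b +323.741ms=3/4b
5) 1618.705ms=15/4b +323.741ms=3/4b
6) 1942.446ms=9/2b +323.741ms=3/4b
7) 2266.187ms=21/4b +323.741ms=3/4b
8) 2589.928ms=6b +323.741ms=3/4b
9) 2913.669ms=27/4b +323.741ms=3/4b
10) 3237.41ms=15/2b +92.497ms=3/14b
11) 3329.908ms=54/7b +92.497ms=3/14b
12) 3422.405ms=111/14b +92.497ms=3/14b
13) 3514.902ms=57/7b +92.497ms=3/14b
14) 3607.4ms=117/14b +92.497ms=3/14b
15) 3699.897ms=60/7b +92.497ms=3/14b
16) 3792.395ms=123/14b +92.497ms=3/14b
17) 3884.892ms=9b +647.482ms=3/2b
18) 4532.374ms=21/2b +92.497ms=3/14b
19) 4624.872ms=75/7b +92.497ms=3/14b
20) 4717.369ms=153/14b +92.497ms=3/14b
21) 4809.866ms=78/7b +92.497ms=3/14b
22) 4902.364ms=159/14b +92.497ms=3/14b
23) 4994.861ms=81/7b +92.497ms=3/14b
24) 5087.359ms=165/14b +92.497ms=3/14b
Σ=12b of 12 (139bpm 3/4) — PASS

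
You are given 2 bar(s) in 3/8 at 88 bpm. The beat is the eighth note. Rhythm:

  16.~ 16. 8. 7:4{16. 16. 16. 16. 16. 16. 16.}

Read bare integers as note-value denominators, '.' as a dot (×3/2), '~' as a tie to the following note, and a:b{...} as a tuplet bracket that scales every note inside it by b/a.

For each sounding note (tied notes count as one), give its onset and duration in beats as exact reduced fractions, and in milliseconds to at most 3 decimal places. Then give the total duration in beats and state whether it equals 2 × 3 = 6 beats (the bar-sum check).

1) 0.0ms=0b +1022.727ms=3/2b
2) 1022.727ms=3/2b +1022.727ms=3/2b
3) 2045.455ms=3b +292.208ms=3/7b
4) 2337.662ms=24/7b +292.208ms=3/7b
5) 2629.87ms=27/7b +292.208ms=3/7b
6) 2922.078ms=30/7b +292.208ms=3/7b
7) 3214.286ms=33/7b +292.208ms=3/7b
8) 3506.494ms=36/7b +292.208ms=3/7b
9) 3798.701ms=39/7b +292.208ms=3/7b
Σ=6b of 6 (88bpm 3/8) — PASS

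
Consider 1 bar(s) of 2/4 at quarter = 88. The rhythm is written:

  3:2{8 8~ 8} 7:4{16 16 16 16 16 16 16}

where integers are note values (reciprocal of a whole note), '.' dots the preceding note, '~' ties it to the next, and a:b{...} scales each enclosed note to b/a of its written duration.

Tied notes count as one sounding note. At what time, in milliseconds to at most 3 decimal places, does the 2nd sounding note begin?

1. 0.0ms @ 0 + 227.273ms (1/3)
2. 227.273ms @ 1/3 + 454.545ms (2/3)
3. 681.818ms @ 1 + 97.403ms (1/7)
4. 779.221ms @ 8/7 + 97.403ms (1/7)
5. 876.623ms @ 9/7 + 97.403ms (1/7)
6. 974.026ms @ 10/7 + 97.403ms (1/7)
7. 1071.429ms @ 11/7 + 97.403ms (1/7)
8. 1168.831ms @ 12/7 + 97.403ms (1/7)
9. 1266.234ms @ 13/7 + 97.403ms (1/7)

note 2 onset = 1/3b = 227.273ms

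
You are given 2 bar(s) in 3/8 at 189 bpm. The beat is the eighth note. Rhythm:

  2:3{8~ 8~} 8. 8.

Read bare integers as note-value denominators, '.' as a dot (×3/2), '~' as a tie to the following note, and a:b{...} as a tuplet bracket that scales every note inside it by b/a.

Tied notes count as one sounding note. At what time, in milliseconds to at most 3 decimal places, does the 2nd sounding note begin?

1. 0.0ms @ 0 + 1428.571ms (9/2)
2. 1428.571ms @ 9/2 + 476.19ms (3/2)

note 2 onset = 9/2b = 1428.571ms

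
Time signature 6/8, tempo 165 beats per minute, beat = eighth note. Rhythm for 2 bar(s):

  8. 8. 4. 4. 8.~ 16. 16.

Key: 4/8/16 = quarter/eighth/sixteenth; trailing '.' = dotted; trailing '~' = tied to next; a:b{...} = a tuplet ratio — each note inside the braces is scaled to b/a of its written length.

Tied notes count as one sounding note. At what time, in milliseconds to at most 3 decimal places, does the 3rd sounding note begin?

1. 0.0ms @ 0 + 545.455ms (3/2)
2. 545.455ms @ 3/2 + 545.455ms (3/2)
3. 1090.909ms @ 3 + 1090.909ms (3)
4. 2181.818ms @ 6 + 1090.909ms (3)
5. 3272.727ms @ 9 + 818.182ms (9/4)
6. 4090.909ms @ 45/4 + 272.727ms (3/4)

note 3 onset = 3b = 1090.909ms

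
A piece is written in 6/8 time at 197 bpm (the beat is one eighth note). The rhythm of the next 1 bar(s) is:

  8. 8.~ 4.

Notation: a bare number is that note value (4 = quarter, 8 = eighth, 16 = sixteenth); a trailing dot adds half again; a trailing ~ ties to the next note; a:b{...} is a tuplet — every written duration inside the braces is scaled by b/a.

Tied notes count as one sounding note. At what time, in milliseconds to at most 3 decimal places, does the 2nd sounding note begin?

note 2 onset = 3/2b = 456.853ms

1. 0.0ms @ 0 + 456.853ms (3/2)
2. 456.853ms @ 3/2 + 1370.558ms (9/2)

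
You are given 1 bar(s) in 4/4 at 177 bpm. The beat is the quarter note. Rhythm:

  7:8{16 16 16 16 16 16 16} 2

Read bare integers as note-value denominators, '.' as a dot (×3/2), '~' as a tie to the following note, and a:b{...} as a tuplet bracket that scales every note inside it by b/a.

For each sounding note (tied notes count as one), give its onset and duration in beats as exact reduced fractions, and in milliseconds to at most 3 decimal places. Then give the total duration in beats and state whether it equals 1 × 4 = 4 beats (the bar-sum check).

1) 0.0ms=0b +96.852ms=2/7b
2) 96.852ms=2/7b +96.852ms=2/7b
3) 193.705ms=4/7b +96.852ms=2/7b
4) 290.557ms=6/7b +96.852ms=2/7b
5) 387.409ms=8/7b +96.852ms=2/7b
6) 484.262ms=10/7b +96.852ms=2/7b
7) 581.114ms=12/7b +96.852ms=2/7b
8) 677.966ms=2b +677.966ms=2b
Σ=4b of 4 (177bpm 4/4) — PASS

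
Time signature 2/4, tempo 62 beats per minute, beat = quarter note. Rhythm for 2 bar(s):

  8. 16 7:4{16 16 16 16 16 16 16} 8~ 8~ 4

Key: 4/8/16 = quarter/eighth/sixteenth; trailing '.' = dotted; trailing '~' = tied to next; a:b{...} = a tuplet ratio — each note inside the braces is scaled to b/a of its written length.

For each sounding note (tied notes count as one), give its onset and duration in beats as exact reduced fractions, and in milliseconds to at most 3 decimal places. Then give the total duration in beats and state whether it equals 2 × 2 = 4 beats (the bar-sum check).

1) 0.0ms=0b +725.806ms=3/4b
2) 725.806ms=3/4b +241.935ms=1/4b
3) 967.742ms=1b +138.249ms=1/7b
4) 1105.991ms=8/7b +138.249ms=1/7b
5) 1244.24ms=9/7b +138.249ms=1/7b
6) 1382.488ms=10/7b +138.249ms=1/7b
7) 1520.737ms=11/7b +138.249ms=1/7b
8) 1658.986ms=12/7b +138.249ms=1/7b
9) 1797.235ms=13/7b +138.249ms=1/7b
10) 1935.484ms=2b +1935.484ms=2b
Σ=4b of 4 (62bpm 2/4) — PASS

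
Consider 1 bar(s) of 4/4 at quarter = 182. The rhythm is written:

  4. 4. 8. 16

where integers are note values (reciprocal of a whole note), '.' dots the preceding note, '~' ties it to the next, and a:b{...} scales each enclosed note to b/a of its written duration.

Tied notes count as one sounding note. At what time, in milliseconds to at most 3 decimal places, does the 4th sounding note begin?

note 4 onset = 15/4b = 1236.264ms

1. 0.0ms @ 0 + 494.505ms (3/2)
2. 494.505ms @ 3/2 + 494.505ms (3/2)
3. 989.011ms @ 3 + 247.253ms (3/4)
4. 1236.264ms @ 15/4 + 82.418ms (1/4)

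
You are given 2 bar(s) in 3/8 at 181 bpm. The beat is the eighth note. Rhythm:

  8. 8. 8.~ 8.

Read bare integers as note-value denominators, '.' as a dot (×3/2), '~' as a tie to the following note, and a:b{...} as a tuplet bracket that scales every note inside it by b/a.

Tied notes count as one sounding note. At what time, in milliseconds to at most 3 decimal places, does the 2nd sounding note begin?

1. 0.0ms @ 0 + 497.238ms (3/2)
2. 497.238ms @ 3/2 + 497.238ms (3/2)
3. 994.475ms @ 3 + 994.475ms (3)

note 2 onset = 3/2b = 497.238ms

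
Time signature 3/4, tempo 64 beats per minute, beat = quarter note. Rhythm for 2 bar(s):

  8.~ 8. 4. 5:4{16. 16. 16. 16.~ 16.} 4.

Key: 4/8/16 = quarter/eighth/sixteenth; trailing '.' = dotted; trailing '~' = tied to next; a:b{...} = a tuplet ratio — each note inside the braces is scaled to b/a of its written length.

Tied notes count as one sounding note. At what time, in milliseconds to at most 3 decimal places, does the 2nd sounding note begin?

1. 0.0ms @ 0 + 1406.25ms (3/2)
2. 1406.25ms @ 3/2 + 1406.25ms (3/2)
3. 2812.5ms @ 3 + 281.25ms (3/10)
4. 3093.75ms @ 33/10 + 281.25ms (3/10)
5. 3375.0ms @ 18/5 + 281.25ms (3/10)
6. 3656.25ms @ 39/10 + 562.5ms (3/5)
7. 4218.75ms @ 9/2 + 1406.25ms (3/2)

note 2 onset = 3/2b = 1406.25ms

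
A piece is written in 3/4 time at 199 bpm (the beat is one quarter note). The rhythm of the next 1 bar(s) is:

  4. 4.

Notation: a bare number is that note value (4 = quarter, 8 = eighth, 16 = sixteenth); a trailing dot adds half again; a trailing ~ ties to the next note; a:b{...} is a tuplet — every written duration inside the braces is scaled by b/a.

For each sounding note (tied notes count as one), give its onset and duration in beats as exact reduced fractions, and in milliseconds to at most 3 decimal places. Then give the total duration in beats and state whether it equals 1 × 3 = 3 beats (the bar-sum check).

1) 0.0ms=0b +452.261ms=3/2b
2) 452.261ms=3/2b +452.261ms=3/2b
Σ=3b of 3 (199bpm 3/4) — PASS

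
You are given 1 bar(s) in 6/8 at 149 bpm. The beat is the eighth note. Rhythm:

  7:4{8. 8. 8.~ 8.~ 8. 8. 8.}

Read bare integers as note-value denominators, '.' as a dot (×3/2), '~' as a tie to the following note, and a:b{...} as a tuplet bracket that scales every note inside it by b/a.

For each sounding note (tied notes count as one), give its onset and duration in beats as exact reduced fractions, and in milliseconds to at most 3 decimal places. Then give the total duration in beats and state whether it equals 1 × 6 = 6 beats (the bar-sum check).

1) 0.0ms=0b +345.158ms=6/7b
2) 345.158ms=6/7b +345.158ms=6/7b
3) 690.316ms=12/7b +1035.475ms=18/7b
4) 1725.791ms=30/7b +345.158ms=6/7b
5) 2070.949ms=36/7b +345.158ms=6/7b
Σ=6b of 6 (149bpm 6/8) — PASS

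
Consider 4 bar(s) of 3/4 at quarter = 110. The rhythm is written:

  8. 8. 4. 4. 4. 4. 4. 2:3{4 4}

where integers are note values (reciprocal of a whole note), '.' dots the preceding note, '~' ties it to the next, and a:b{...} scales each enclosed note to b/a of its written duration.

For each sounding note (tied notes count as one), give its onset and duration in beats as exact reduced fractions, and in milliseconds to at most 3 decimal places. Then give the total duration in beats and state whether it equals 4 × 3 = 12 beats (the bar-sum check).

1) 0.0ms=0b +409.091ms=3/4b
2) 409.091ms=3/4b +409.091ms=3/4b
3) 818.182ms=3/2b +818.182ms=3/2b
4) 1636.364ms=3b +818.182ms=3/2b
5) 2454.545ms=9/2b +818.182ms=3/2b
6) 3272.727ms=6b +818.182ms=3/2b
7) 4090.909ms=15/2b +818.182ms=3/2b
8) 4909.091ms=9b +818.182ms=3/2b
9) 5727.273ms=21/2b +818.182ms=3/2b
Σ=12b of 12 (110bpm 3/4) — PASS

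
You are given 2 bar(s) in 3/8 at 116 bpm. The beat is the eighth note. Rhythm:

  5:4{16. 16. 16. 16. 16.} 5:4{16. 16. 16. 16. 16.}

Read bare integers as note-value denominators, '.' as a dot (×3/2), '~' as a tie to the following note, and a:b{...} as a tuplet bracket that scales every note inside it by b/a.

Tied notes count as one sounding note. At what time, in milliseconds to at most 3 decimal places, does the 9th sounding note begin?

1. 0.0ms @ 0 + 310.345ms (3/5)
2. 310.345ms @ 3/5 + 310.345ms (3/5)
3. 620.69ms @ 6/5 + 310.345ms (3/5)
4. 931.034ms @ 9/5 + 310.345ms (3/5)
5. 1241.379ms @ 12/5 + 310.345ms (3/5)
6. 1551.724ms @ 3 + 310.345ms (3/5)
7. 1862.069ms @ 18/5 + 310.345ms (3/5)
8. 2172.414ms @ 21/5 + 310.345ms (3/5)
9. 2482.759ms @ 24/5 + 310.345ms (3/5)
10. 2793.103ms @ 27/5 + 310.345ms (3/5)

note 9 onset = 24/5b = 2482.759ms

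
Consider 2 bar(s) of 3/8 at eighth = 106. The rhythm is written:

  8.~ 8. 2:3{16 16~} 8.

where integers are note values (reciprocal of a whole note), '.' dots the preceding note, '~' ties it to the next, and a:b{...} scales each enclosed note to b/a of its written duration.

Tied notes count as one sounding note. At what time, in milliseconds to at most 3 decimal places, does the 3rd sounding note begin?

1. 0.0ms @ 0 + 1698.113ms (3)
2. 1698.113ms @ 3 + 424.528ms (3/4)
3. 2122.642ms @ 15/4 + 1273.585ms (9/4)

note 3 onset = 15/4b = 2122.642ms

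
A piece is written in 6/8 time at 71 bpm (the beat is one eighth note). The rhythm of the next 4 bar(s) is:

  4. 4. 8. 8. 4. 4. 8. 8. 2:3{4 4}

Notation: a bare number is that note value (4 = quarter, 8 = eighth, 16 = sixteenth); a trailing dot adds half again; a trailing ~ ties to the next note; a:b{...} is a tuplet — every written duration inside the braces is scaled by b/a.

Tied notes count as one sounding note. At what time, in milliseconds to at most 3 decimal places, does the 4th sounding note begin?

note 4 onset = 15/2b = 6338.028ms

1. 0.0ms @ 0 + 2535.211ms (3)
2. 2535.211ms @ 3 + 2535.211ms (3)
3. 5070.423ms @ 6 + 1267.606ms (3/2)
4. 6338.028ms @ 15/2 + 1267.606ms (3/2)
5. 7605.634ms @ 9 + 2535.211ms (3)
6. 10140.845ms @ 12 + 2535.211ms (3)
7. 12676.056ms @ 15 + 1267.606ms (3/2)
8. 13943.662ms @ 33/2 + 1267.606ms (3/2)
9. 15211.268ms @ 18 + 2535.211ms (3)
10. 17746.479ms @ 21 + 2535.211ms (3)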